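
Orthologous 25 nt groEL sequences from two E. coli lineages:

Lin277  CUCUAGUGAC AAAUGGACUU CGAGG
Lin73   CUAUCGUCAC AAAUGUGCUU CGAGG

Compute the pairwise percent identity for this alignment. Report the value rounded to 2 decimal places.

80.00%

Differing sites — 3:C/A; 5:A/C; 8:G/C; 16:G/U; 17:A/G.
20 of the 25 sites match, so the percent identity is 20/25 × 100 = 80.00%.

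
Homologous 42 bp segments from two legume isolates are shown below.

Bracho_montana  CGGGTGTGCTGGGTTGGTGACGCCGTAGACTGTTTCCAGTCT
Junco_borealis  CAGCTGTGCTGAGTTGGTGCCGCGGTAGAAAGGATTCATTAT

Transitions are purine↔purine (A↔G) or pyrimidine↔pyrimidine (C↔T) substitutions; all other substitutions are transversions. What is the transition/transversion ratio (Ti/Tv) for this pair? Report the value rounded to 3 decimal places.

Mismatches occur at site 2 (G/A, transition), site 4 (G/C, transversion), site 12 (G/A, transition), site 20 (A/C, transversion), site 24 (C/G, transversion), site 30 (C/A, transversion), site 31 (T/A, transversion), site 33 (T/G, transversion), site 34 (T/A, transversion), site 36 (C/T, transition), site 39 (G/T, transversion), site 41 (C/A, transversion).
Of the 12 differences, 3 transitions and 9 transversions, so Ti/Tv = 3/9 = 0.333.

0.333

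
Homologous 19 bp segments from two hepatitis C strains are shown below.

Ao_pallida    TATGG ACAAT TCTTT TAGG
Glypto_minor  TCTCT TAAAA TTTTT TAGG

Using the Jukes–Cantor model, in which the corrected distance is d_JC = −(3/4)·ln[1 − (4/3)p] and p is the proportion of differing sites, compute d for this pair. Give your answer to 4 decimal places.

0.5068

Mismatches occur at site 2 (A→C), site 4 (G→C), site 5 (G→T), site 6 (A→T), site 7 (C→A), site 10 (T→A), site 12 (C→T).
p = 7/19 = 0.368421.
d = −0.75 · ln(1 − (4/3)·0.368421) = −0.75 · ln(0.508772) = −0.75 · (-0.675755) = 0.5068.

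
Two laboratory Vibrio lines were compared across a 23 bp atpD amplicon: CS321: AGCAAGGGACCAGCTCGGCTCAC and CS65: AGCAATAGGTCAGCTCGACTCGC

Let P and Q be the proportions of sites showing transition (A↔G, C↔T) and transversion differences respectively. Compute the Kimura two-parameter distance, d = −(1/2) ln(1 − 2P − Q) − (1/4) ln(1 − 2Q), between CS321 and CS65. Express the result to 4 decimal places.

0.3480

The sequences differ at positions 6 (G/T, transversion), 7 (G/A, transition), 9 (A/G, transition), 10 (C/T, transition), 18 (G/A, transition), 22 (A/G, transition).
Of the 6 differences, 5 transitions and 1 transversion over 23 sites: P = 5/23 = 0.217391, Q = 1/23 = 0.043478.
d = −0.5·ln(0.521740) − 0.25·ln(0.913044) = −0.5·(-0.650586) − 0.25·(-0.090971) = 0.3480.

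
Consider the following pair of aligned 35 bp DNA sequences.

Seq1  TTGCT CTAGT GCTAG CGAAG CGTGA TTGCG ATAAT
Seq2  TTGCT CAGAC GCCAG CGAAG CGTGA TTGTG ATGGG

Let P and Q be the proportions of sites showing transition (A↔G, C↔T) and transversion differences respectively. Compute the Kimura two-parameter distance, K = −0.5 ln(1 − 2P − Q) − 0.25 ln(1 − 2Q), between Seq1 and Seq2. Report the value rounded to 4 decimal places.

0.3358

Differing sites — 7:T/A (Tv); 8:A/G (Ti); 9:G/A (Ti); 10:T/C (Ti); 13:T/C (Ti); 29:C/T (Ti); 33:A/G (Ti); 34:A/G (Ti); 35:T/G (Tv).
Of the 9 differences, 7 transitions and 2 transversions over 35 sites: P = 7/35 = 0.200000, Q = 2/35 = 0.057143.
d = −0.5·ln(0.542857) − 0.25·ln(0.885714) = −0.5·(-0.610909) − 0.25·(-0.121361) = 0.3358.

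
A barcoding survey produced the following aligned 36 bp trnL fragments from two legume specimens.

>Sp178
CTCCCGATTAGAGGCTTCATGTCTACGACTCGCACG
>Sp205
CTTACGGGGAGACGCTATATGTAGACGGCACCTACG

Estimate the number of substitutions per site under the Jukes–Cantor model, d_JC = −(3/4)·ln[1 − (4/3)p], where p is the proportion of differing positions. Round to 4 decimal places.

The sequences differ at positions 3 (C/T), 4 (C/A), 7 (A/G), 8 (T/G), 9 (T/G), 13 (G/C), 17 (T/A), 18 (C/T), 23 (C/A), 24 (T/G), 28 (A/G), 30 (T/A), 32 (G/C), 33 (C/T).
p = 14/36 = 0.388889.
d = −0.75 · ln(1 − (4/3)·0.388889) = −0.75 · ln(0.481481) = −0.75 · (-0.730889) = 0.5482.

0.5482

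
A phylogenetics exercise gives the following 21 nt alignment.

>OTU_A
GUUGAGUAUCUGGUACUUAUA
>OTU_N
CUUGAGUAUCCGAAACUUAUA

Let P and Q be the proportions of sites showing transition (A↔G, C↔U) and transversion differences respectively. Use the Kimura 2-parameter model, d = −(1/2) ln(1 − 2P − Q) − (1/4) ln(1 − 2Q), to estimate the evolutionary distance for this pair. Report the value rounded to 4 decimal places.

0.2211

The sequences differ at positions 1 (G/C, transversion), 11 (U/C, transition), 13 (G/A, transition), 14 (U/A, transversion).
Of the 4 differences, 2 transitions and 2 transversions over 21 sites: P = 2/21 = 0.095238, Q = 2/21 = 0.095238.
d = −0.5·ln(0.714286) − 0.25·ln(0.809524) = −0.5·(-0.336472) − 0.25·(-0.211309) = 0.2211.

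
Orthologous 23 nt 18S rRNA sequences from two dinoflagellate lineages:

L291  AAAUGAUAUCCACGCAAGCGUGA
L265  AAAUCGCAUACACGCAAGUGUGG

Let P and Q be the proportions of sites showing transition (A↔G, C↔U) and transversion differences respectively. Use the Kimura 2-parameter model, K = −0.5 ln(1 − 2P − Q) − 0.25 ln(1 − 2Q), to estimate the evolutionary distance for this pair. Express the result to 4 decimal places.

0.3330

Differing sites — 5:G/C (Tv); 6:A/G (Ti); 7:U/C (Ti); 10:C/A (Tv); 19:C/U (Ti); 23:A/G (Ti).
Of the 6 differences, 4 transitions and 2 transversions over 23 sites: P = 4/23 = 0.173913, Q = 2/23 = 0.086957.
d = −0.5·ln(0.565217) − 0.25·ln(0.826086) = −0.5·(-0.570546) − 0.25·(-0.191056) = 0.3330.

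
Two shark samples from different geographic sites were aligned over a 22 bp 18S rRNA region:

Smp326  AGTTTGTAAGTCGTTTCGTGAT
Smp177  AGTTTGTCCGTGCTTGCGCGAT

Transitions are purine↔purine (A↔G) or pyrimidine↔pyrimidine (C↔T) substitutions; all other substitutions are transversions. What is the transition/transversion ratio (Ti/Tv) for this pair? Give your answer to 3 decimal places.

The sequences differ at positions 8 (A/C, transversion), 9 (A/C, transversion), 12 (C/G, transversion), 13 (G/C, transversion), 16 (T/G, transversion), 19 (T/C, transition).
Of the 6 differences, 1 transition and 5 transversions, so Ti/Tv = 1/5 = 0.200.

0.200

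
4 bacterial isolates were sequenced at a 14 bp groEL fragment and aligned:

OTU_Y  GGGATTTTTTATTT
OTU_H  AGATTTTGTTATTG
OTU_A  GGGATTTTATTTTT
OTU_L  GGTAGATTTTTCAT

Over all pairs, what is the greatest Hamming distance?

10

Pairwise Hamming distances:
  OTU_Y vs OTU_H: 5
  OTU_Y vs OTU_A: 2
  OTU_Y vs OTU_L: 6
  OTU_H vs OTU_A: 7
  OTU_H vs OTU_L: 10
  OTU_A vs OTU_L: 6
The largest is 10, between OTU_H and OTU_L.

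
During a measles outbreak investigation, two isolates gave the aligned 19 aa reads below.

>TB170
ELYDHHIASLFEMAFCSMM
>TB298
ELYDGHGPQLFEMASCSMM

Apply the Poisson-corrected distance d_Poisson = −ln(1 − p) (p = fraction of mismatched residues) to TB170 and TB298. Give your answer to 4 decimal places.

0.3054

Differing sites — 5:H/G; 7:I/G; 8:A/P; 9:S/Q; 15:F/S.
p = 5/19 = 0.263158.
d = −ln(1 − 0.263158) = −ln(0.736842) = 0.3054.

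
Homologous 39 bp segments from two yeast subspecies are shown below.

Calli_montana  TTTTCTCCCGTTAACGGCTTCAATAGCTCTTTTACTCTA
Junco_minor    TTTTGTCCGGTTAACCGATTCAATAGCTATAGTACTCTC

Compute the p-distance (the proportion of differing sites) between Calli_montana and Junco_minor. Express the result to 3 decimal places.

Mismatches occur at site 5 (C→G), site 9 (C→G), site 16 (G→C), site 18 (C→A), site 29 (C→A), site 31 (T→A), site 32 (T→G), site 39 (A→C).
There are 8 differences over 39 sites, so p = 8/39 = 0.205.

0.205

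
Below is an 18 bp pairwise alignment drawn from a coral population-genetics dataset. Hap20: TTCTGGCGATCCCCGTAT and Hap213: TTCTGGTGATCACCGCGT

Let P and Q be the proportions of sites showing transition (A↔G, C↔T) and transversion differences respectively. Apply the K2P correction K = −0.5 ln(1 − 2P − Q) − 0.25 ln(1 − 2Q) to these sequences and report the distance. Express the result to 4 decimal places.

0.2757

The sequences differ at positions 7 (C/T, transition), 12 (C/A, transversion), 16 (T/C, transition), 17 (A/G, transition).
Of the 4 differences, 3 transitions and 1 transversion over 18 sites: P = 3/18 = 0.166667, Q = 1/18 = 0.055556.
d = −0.5·ln(0.611110) − 0.25·ln(0.888888) = −0.5·(-0.492478) − 0.25·(-0.117784) = 0.2757.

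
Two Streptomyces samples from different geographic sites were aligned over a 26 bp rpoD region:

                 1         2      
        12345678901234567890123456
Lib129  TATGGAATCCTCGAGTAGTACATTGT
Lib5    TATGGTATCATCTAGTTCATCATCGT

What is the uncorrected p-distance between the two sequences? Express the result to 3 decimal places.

The sequences differ at positions 6 (A/T), 10 (C/A), 13 (G/T), 17 (A/T), 18 (G/C), 19 (T/A), 20 (A/T), 24 (T/C).
There are 8 differences over 26 sites, so p = 8/26 = 0.308.

0.308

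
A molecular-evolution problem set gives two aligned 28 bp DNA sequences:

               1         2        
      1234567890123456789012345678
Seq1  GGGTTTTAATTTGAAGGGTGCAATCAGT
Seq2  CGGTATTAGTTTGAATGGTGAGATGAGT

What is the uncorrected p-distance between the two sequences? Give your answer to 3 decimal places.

0.250

Mismatches occur at site 1 (G/C), site 5 (T/A), site 9 (A/G), site 16 (G/T), site 21 (C/A), site 22 (A/G), site 25 (C/G).
There are 7 differences over 28 sites, so p = 7/28 = 0.250.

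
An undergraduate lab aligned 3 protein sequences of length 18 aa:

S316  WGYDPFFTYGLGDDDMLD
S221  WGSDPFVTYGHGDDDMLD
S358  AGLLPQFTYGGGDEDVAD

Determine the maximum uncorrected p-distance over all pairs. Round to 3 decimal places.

0.500

Pairwise Hamming distances:
  S316 vs S221: 3
  S316 vs S358: 8
  S221 vs S358: 9
The largest is 9 mismatches, between S221 and S358; p = 9/18 = 0.500.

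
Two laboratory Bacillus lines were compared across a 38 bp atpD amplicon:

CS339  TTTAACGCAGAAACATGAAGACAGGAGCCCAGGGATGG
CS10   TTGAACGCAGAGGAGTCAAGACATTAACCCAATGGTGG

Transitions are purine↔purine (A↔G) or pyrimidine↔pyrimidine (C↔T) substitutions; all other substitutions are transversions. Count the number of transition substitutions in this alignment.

Mismatches occur at site 3 (T→G, transversion), site 12 (A→G, transition), site 13 (A→G, transition), site 14 (C→A, transversion), site 15 (A→G, transition), site 17 (G→C, transversion), site 24 (G→T, transversion), site 25 (G→T, transversion), site 27 (G→A, transition), site 32 (G→A, transition), site 33 (G→T, transversion), site 35 (A→G, transition).
Of the 12 differences, 6 transitions and 6 transversions, so the answer is 6.

6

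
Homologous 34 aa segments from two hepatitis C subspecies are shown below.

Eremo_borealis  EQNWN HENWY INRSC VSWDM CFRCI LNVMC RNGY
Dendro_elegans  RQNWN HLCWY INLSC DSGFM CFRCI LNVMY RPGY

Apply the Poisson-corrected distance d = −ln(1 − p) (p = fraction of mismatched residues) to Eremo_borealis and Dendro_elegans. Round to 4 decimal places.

Mismatches occur at site 1 (E↔R), site 7 (E↔L), site 8 (N↔C), site 13 (R↔L), site 16 (V↔D), site 18 (W↔G), site 19 (D↔F), site 30 (C↔Y), site 32 (N↔P).
p = 9/34 = 0.264706.
d = −ln(1 − 0.264706) = −ln(0.735294) = 0.3075.

0.3075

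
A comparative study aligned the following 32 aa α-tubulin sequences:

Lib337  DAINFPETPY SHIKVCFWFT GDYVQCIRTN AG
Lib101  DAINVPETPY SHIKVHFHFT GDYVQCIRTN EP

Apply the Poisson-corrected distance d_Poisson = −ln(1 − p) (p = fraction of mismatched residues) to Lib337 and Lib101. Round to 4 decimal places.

Differing sites — 5:F/V; 16:C/H; 18:W/H; 31:A/E; 32:G/P.
p = 5/32 = 0.156250.
d = −ln(1 − 0.156250) = −ln(0.843750) = 0.1699.

0.1699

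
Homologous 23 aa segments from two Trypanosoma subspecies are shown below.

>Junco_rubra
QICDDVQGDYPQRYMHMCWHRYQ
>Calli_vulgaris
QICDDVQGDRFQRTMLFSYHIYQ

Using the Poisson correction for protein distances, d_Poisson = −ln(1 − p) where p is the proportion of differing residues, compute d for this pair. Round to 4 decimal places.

Mismatches occur at site 10 (Y/R), site 11 (P/F), site 14 (Y/T), site 16 (H/L), site 17 (M/F), site 18 (C/S), site 19 (W/Y), site 21 (R/I).
p = 8/23 = 0.347826.
d = −ln(1 − 0.347826) = −ln(0.652174) = 0.4274.

0.4274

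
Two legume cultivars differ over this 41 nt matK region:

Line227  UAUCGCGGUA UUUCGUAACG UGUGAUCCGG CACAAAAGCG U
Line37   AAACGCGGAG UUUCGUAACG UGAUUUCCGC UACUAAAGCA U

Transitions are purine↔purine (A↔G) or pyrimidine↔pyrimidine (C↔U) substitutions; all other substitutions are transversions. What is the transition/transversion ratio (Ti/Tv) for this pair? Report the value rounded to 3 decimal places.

0.375

The sequences differ at positions 1 (U/A, transversion), 3 (U/A, transversion), 9 (U/A, transversion), 10 (A/G, transition), 23 (U/A, transversion), 24 (G/U, transversion), 25 (A/U, transversion), 30 (G/C, transversion), 31 (C/U, transition), 34 (A/U, transversion), 40 (G/A, transition).
Of the 11 differences, 3 transitions and 8 transversions, so Ti/Tv = 3/8 = 0.375.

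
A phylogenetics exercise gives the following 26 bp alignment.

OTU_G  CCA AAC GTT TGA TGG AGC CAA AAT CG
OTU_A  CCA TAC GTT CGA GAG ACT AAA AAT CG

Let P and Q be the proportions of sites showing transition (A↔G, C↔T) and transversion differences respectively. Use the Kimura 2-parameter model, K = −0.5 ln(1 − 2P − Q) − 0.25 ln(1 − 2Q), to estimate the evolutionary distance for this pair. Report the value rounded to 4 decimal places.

The sequences differ at positions 4 (A/T, transversion), 10 (T/C, transition), 13 (T/G, transversion), 14 (G/A, transition), 17 (G/C, transversion), 18 (C/T, transition), 19 (C/A, transversion).
Of the 7 differences, 3 transitions and 4 transversions over 26 sites: P = 3/26 = 0.115385, Q = 4/26 = 0.153846.
d = −0.5·ln(0.615384) − 0.25·ln(0.692308) = −0.5·(-0.485509) − 0.25·(-0.367724) = 0.3347.

0.3347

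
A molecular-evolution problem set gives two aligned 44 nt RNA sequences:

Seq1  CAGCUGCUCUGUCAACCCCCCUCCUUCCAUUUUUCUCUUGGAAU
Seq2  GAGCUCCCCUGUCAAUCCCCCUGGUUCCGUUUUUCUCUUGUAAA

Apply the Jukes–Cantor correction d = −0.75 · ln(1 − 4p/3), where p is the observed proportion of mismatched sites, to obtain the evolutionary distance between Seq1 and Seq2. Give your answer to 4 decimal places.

0.2388

Differing sites — 1:C/G; 6:G/C; 8:U/C; 16:C/U; 23:C/G; 24:C/G; 29:A/G; 41:G/U; 44:U/A.
p = 9/44 = 0.204545.
d = −0.75 · ln(1 − (4/3)·0.204545) = −0.75 · ln(0.727273) = −0.75 · (-0.318453) = 0.2388.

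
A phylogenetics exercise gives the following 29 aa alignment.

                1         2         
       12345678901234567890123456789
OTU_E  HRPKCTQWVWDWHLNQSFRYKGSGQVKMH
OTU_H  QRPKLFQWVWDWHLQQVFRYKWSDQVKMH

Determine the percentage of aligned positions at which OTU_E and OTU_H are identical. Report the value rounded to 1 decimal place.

Mismatches occur at site 1 (H↔Q), site 5 (C↔L), site 6 (T↔F), site 15 (N↔Q), site 17 (S↔V), site 22 (G↔W), site 24 (G↔D).
22 of the 29 sites match, so the percent identity is 22/29 × 100 = 75.9%.

75.9%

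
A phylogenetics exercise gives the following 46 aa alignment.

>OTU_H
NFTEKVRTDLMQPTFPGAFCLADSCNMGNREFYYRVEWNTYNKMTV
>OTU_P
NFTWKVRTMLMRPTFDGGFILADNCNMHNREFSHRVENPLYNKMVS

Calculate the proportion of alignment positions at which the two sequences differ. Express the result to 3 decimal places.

0.326

Mismatches occur at site 4 (E→W), site 9 (D→M), site 12 (Q→R), site 16 (P→D), site 18 (A→G), site 20 (C→I), site 24 (S→N), site 28 (G→H), site 33 (Y→S), site 34 (Y→H), site 38 (W→N), site 39 (N→P), site 40 (T→L), site 45 (T→V), site 46 (V→S).
There are 15 differences over 46 sites, so p = 15/46 = 0.326.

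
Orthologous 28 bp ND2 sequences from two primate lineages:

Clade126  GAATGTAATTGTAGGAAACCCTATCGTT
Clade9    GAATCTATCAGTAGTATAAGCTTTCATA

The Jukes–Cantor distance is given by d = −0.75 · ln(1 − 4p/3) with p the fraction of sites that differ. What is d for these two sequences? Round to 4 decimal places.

0.5565

Mismatches occur at site 5 (G→C), site 8 (A→T), site 9 (T→C), site 10 (T→A), site 15 (G→T), site 17 (A→T), site 19 (C→A), site 20 (C→G), site 23 (A→T), site 26 (G→A), site 28 (T→A).
p = 11/28 = 0.392857.
d = −0.75 · ln(1 − (4/3)·0.392857) = −0.75 · ln(0.476191) = −0.75 · (-0.741936) = 0.5565.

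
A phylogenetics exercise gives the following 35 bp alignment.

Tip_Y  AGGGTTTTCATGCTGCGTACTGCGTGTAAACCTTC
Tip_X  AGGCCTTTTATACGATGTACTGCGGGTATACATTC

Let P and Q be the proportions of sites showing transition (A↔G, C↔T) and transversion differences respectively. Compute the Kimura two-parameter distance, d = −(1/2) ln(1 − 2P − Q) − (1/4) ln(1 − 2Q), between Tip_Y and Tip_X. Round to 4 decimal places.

Mismatches occur at site 4 (G↔C, transversion), site 5 (T↔C, transition), site 9 (C↔T, transition), site 12 (G↔A, transition), site 14 (T↔G, transversion), site 15 (G↔A, transition), site 16 (C↔T, transition), site 25 (T↔G, transversion), site 29 (A↔T, transversion), site 32 (C↔A, transversion).
Of the 10 differences, 5 transitions and 5 transversions over 35 sites: P = 5/35 = 0.142857, Q = 5/35 = 0.142857.
d = −0.5·ln(0.571429) − 0.25·ln(0.714286) = −0.5·(-0.559615) − 0.25·(-0.336472) = 0.3639.

0.3639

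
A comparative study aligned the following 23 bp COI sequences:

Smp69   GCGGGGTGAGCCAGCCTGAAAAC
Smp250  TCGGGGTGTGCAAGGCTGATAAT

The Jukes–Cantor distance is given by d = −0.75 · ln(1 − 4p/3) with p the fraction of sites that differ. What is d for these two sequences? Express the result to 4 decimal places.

0.3206

Differing sites — 1:G/T; 9:A/T; 12:C/A; 15:C/G; 20:A/T; 23:C/T.
p = 6/23 = 0.260870.
d = −0.75 · ln(1 − (4/3)·0.260870) = −0.75 · ln(0.652173) = −0.75 · (-0.427445) = 0.3206.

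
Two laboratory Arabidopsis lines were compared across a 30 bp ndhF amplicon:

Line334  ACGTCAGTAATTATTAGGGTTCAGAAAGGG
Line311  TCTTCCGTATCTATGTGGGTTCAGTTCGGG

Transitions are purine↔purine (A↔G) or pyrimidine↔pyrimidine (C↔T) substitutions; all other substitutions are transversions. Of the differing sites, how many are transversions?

Mismatches occur at site 1 (A↔T, transversion), site 3 (G↔T, transversion), site 6 (A↔C, transversion), site 10 (A↔T, transversion), site 11 (T↔C, transition), site 15 (T↔G, transversion), site 16 (A↔T, transversion), site 25 (A↔T, transversion), site 26 (A↔T, transversion), site 27 (A↔C, transversion).
Of the 10 differences, 1 transition and 9 transversions, so the answer is 9.

9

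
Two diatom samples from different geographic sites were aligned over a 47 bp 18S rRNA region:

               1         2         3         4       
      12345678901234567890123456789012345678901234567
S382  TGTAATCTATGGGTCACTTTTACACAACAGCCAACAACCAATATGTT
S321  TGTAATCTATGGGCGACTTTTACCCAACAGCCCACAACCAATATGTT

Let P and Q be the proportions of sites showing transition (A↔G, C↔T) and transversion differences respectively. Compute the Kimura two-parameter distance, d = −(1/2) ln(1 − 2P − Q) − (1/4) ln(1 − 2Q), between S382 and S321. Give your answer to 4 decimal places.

Differing sites — 14:T/C (Ti); 15:C/G (Tv); 24:A/C (Tv); 33:A/C (Tv).
Of the 4 differences, 1 transition and 3 transversions over 47 sites: P = 1/47 = 0.021277, Q = 3/47 = 0.063830.
d = −0.5·ln(0.893616) − 0.25·ln(0.872340) = −0.5·(-0.112479) − 0.25·(-0.136576) = 0.0904.

0.0904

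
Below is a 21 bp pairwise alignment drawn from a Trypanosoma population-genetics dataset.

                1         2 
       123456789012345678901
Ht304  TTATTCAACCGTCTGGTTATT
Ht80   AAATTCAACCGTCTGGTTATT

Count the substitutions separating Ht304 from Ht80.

Differing sites — 1:T/A; 2:T/A.
That gives 2 mismatches out of 21 aligned sites, so the Hamming distance is 2.

2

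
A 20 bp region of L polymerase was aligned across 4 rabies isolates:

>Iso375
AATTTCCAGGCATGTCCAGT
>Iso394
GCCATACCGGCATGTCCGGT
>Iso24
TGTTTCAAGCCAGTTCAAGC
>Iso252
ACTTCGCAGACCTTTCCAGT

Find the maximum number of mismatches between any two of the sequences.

13

Pairwise Hamming distances:
  Iso375 vs Iso394: 7
  Iso375 vs Iso24: 8
  Iso375 vs Iso252: 6
  Iso394 vs Iso24: 13
  Iso394 vs Iso252: 10
  Iso24 vs Iso252: 10
The largest is 13, between Iso394 and Iso24.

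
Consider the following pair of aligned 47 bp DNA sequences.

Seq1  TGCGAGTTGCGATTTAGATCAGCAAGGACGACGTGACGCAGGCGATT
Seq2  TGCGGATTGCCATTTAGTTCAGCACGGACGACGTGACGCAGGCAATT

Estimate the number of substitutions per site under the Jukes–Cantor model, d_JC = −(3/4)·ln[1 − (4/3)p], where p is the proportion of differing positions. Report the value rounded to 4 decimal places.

0.1399

Differing sites — 5:A/G; 6:G/A; 11:G/C; 18:A/T; 25:A/C; 44:G/A.
p = 6/47 = 0.127660.
d = −0.75 · ln(1 − (4/3)·0.127660) = −0.75 · ln(0.829787) = −0.75 · (-0.186586) = 0.1399.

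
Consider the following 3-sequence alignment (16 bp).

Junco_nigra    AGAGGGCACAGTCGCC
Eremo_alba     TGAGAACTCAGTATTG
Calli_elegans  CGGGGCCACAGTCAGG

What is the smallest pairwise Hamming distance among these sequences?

Pairwise Hamming distances:
  Junco_nigra vs Eremo_alba: 8
  Junco_nigra vs Calli_elegans: 6
  Eremo_alba vs Calli_elegans: 8
The smallest is 6, between Junco_nigra and Calli_elegans.

6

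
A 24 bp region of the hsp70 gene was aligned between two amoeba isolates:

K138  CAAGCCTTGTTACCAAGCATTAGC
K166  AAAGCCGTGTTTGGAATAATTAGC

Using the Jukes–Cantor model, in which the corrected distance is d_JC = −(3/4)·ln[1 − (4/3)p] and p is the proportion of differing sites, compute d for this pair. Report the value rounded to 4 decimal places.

0.3694

Differing sites — 1:C/A; 7:T/G; 12:A/T; 13:C/G; 14:C/G; 17:G/T; 18:C/A.
p = 7/24 = 0.291667.
d = −0.75 · ln(1 − (4/3)·0.291667) = −0.75 · ln(0.611111) = −0.75 · (-0.492477) = 0.3694.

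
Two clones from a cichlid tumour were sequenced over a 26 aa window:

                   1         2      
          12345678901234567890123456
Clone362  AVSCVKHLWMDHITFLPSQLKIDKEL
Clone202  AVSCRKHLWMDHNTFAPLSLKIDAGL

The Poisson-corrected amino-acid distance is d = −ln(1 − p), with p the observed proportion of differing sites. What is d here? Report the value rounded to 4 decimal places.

0.3137

Differing sites — 5:V/R; 13:I/N; 16:L/A; 18:S/L; 19:Q/S; 24:K/A; 25:E/G.
p = 7/26 = 0.269231.
d = −ln(1 − 0.269231) = −ln(0.730769) = 0.3137.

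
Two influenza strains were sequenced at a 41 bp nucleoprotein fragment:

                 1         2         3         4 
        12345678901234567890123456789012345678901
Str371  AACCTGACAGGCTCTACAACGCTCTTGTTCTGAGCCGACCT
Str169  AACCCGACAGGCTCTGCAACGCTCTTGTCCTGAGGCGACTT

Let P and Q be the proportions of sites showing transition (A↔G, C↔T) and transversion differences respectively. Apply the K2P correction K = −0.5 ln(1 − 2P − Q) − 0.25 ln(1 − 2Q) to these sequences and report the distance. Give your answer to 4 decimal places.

0.1364

Differing sites — 5:T/C (Ti); 16:A/G (Ti); 29:T/C (Ti); 35:C/G (Tv); 40:C/T (Ti).
Of the 5 differences, 4 transitions and 1 transversion over 41 sites: P = 4/41 = 0.097561, Q = 1/41 = 0.024390.
d = −0.5·ln(0.780488) − 0.25·ln(0.951220) = −0.5·(-0.247836) − 0.25·(-0.050010) = 0.1364.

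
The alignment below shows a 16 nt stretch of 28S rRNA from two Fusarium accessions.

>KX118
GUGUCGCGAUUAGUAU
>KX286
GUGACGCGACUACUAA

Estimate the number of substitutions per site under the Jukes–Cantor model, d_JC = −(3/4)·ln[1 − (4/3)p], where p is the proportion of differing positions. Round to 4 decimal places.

0.3041

Differing sites — 4:U/A; 10:U/C; 13:G/C; 16:U/A.
p = 4/16 = 0.250000.
d = −0.75 · ln(1 − (4/3)·0.250000) = −0.75 · ln(0.666667) = −0.75 · (-0.405465) = 0.3041.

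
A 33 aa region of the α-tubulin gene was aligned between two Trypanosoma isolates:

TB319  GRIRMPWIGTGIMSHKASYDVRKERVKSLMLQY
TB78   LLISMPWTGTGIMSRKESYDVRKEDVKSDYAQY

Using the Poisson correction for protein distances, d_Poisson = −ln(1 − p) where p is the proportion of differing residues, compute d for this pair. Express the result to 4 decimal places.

0.3610

The sequences differ at positions 1 (G/L), 2 (R/L), 4 (R/S), 8 (I/T), 15 (H/R), 17 (A/E), 25 (R/D), 29 (L/D), 30 (M/Y), 31 (L/A).
p = 10/33 = 0.303030.
d = −ln(1 − 0.303030) = −ln(0.696970) = 0.3610.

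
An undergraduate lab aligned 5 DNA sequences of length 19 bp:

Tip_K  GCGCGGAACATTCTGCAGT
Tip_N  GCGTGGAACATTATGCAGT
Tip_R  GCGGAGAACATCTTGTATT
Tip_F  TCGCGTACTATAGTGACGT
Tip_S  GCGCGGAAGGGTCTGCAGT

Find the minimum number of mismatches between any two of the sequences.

Pairwise Hamming distances:
  Tip_K vs Tip_N: 2
  Tip_K vs Tip_R: 6
  Tip_K vs Tip_F: 8
  Tip_K vs Tip_S: 3
  Tip_N vs Tip_R: 6
  Tip_N vs Tip_F: 9
  Tip_N vs Tip_S: 5
  Tip_R vs Tip_F: 11
  Tip_R vs Tip_S: 9
  Tip_F vs Tip_S: 10
The smallest is 2, between Tip_K and Tip_N.

2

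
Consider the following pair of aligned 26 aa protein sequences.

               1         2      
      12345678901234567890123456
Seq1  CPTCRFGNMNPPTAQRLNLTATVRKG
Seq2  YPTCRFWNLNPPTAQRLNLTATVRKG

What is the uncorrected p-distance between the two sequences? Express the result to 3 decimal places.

Mismatches occur at site 1 (C↔Y), site 7 (G↔W), site 9 (M↔L).
There are 3 differences over 26 sites, so p = 3/26 = 0.115.

0.115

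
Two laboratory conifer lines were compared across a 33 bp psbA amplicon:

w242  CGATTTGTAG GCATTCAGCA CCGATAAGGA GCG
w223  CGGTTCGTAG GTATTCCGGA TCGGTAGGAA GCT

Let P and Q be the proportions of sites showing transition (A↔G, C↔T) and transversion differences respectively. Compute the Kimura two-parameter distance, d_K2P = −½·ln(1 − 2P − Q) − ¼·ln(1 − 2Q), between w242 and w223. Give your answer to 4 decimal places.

0.4121

Differing sites — 3:A/G (Ti); 6:T/C (Ti); 12:C/T (Ti); 17:A/C (Tv); 19:C/G (Tv); 21:C/T (Ti); 24:A/G (Ti); 27:A/G (Ti); 29:G/A (Ti); 33:G/T (Tv).
Of the 10 differences, 7 transitions and 3 transversions over 33 sites: P = 7/33 = 0.212121, Q = 3/33 = 0.090909.
d = −0.5·ln(0.484849) − 0.25·ln(0.818182) = −0.5·(-0.723918) − 0.25·(-0.200670) = 0.4121.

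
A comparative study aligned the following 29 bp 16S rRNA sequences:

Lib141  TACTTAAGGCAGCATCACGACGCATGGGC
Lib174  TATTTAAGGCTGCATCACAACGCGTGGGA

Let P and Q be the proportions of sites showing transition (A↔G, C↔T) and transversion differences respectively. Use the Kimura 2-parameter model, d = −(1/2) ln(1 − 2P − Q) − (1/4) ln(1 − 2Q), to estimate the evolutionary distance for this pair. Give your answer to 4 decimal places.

Differing sites — 3:C/T (Ti); 11:A/T (Tv); 19:G/A (Ti); 24:A/G (Ti); 29:C/A (Tv).
Of the 5 differences, 3 transitions and 2 transversions over 29 sites: P = 3/29 = 0.103448, Q = 2/29 = 0.068966.
d = −0.5·ln(0.724138) − 0.25·ln(0.862068) = −0.5·(-0.322773) − 0.25·(-0.148421) = 0.1985.

0.1985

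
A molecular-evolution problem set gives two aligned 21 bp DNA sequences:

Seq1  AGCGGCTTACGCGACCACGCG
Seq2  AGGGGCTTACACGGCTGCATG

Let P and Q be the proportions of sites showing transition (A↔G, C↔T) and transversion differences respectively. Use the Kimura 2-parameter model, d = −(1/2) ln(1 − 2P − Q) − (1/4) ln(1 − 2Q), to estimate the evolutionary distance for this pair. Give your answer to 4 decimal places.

0.5076

Differing sites — 3:C/G (Tv); 11:G/A (Ti); 14:A/G (Ti); 16:C/T (Ti); 17:A/G (Ti); 19:G/A (Ti); 20:C/T (Ti).
Of the 7 differences, 6 transitions and 1 transversion over 21 sites: P = 6/21 = 0.285714, Q = 1/21 = 0.047619.
d = −0.5·ln(0.380953) − 0.25·ln(0.904762) = −0.5·(-0.965079) − 0.25·(-0.100083) = 0.5076.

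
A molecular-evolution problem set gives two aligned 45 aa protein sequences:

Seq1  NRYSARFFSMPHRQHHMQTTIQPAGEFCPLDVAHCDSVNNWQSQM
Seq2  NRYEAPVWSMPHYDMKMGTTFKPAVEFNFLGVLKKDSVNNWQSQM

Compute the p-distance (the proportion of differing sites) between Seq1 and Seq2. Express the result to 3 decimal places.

Mismatches occur at site 4 (S↔E), site 6 (R↔P), site 7 (F↔V), site 8 (F↔W), site 13 (R↔Y), site 14 (Q↔D), site 15 (H↔M), site 16 (H↔K), site 18 (Q↔G), site 21 (I↔F), site 22 (Q↔K), site 25 (G↔V), site 28 (C↔N), site 29 (P↔F), site 31 (D↔G), site 33 (A↔L), site 34 (H↔K), site 35 (C↔K).
There are 18 differences over 45 sites, so p = 18/45 = 0.400.

0.400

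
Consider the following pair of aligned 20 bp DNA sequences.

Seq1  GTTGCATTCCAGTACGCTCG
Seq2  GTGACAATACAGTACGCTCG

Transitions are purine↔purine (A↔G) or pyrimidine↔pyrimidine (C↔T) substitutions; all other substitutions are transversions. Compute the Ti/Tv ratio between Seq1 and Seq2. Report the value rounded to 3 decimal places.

Mismatches occur at site 3 (T/G, transversion), site 4 (G/A, transition), site 7 (T/A, transversion), site 9 (C/A, transversion).
Of the 4 differences, 1 transition and 3 transversions, so Ti/Tv = 1/3 = 0.333.

0.333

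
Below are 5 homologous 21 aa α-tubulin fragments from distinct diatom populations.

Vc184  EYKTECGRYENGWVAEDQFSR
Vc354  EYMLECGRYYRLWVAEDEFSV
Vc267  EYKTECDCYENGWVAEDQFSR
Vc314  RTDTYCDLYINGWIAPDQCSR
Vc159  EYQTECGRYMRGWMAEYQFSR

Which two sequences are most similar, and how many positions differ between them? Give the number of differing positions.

2

Pairwise Hamming distances:
  Vc184 vs Vc354: 7
  Vc184 vs Vc267: 2
  Vc184 vs Vc314: 10
  Vc184 vs Vc159: 5
  Vc354 vs Vc267: 9
  Vc354 vs Vc314: 15
  Vc354 vs Vc159: 8
  Vc267 vs Vc314: 9
  Vc267 vs Vc159: 7
  Vc314 vs Vc159: 12
The smallest is 2, between Vc184 and Vc267.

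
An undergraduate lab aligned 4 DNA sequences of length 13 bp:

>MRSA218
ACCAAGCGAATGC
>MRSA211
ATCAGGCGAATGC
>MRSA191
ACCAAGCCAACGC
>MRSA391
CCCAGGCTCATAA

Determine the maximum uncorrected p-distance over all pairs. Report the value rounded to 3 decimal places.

Pairwise Hamming distances:
  MRSA218 vs MRSA211: 2
  MRSA218 vs MRSA191: 2
  MRSA218 vs MRSA391: 6
  MRSA211 vs MRSA191: 4
  MRSA211 vs MRSA391: 6
  MRSA191 vs MRSA391: 7
The largest is 7 mismatches, between MRSA191 and MRSA391; p = 7/13 = 0.538.

0.538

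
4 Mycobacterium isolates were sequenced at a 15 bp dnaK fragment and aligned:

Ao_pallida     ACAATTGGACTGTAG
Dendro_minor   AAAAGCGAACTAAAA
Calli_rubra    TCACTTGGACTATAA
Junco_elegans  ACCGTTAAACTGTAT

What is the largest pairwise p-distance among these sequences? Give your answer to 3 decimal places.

Pairwise Hamming distances:
  Ao_pallida vs Dendro_minor: 7
  Ao_pallida vs Calli_rubra: 4
  Ao_pallida vs Junco_elegans: 5
  Dendro_minor vs Calli_rubra: 7
  Dendro_minor vs Junco_elegans: 9
  Calli_rubra vs Junco_elegans: 7
The largest is 9 mismatches, between Dendro_minor and Junco_elegans; p = 9/15 = 0.600.

0.600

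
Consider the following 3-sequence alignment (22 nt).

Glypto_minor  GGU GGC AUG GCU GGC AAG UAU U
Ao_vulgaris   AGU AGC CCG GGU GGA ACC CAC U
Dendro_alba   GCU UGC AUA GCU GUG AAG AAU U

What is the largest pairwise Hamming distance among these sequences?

Pairwise Hamming distances:
  Glypto_minor vs Ao_vulgaris: 10
  Glypto_minor vs Dendro_alba: 6
  Ao_vulgaris vs Dendro_alba: 13
The largest is 13, between Ao_vulgaris and Dendro_alba.

13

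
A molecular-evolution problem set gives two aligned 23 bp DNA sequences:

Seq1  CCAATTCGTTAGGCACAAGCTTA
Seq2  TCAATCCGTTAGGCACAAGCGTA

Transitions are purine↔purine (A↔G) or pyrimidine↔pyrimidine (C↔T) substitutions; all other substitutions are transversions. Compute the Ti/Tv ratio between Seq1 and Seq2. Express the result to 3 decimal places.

2.000

Mismatches occur at site 1 (C→T, transition), site 6 (T→C, transition), site 21 (T→G, transversion).
Of the 3 differences, 2 transitions and 1 transversion, so Ti/Tv = 2/1 = 2.000.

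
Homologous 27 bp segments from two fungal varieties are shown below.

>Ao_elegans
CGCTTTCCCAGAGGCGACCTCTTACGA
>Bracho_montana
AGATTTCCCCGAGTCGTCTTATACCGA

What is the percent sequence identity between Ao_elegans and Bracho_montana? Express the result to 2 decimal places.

The sequences differ at positions 1 (C/A), 3 (C/A), 10 (A/C), 14 (G/T), 17 (A/T), 19 (C/T), 21 (C/A), 23 (T/A), 24 (A/C).
18 of the 27 sites match, so the percent identity is 18/27 × 100 = 66.67%.

66.67%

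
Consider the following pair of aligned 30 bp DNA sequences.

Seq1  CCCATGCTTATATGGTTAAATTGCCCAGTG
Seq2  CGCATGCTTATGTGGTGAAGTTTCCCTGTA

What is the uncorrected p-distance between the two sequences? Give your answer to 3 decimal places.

0.233

The sequences differ at positions 2 (C/G), 12 (A/G), 17 (T/G), 20 (A/G), 23 (G/T), 27 (A/T), 30 (G/A).
There are 7 differences over 30 sites, so p = 7/30 = 0.233.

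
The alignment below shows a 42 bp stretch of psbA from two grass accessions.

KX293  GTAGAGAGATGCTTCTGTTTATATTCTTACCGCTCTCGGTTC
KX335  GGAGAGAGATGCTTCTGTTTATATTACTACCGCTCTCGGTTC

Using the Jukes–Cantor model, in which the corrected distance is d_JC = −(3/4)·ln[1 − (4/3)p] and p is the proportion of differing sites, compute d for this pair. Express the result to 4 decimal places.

0.0751

Mismatches occur at site 2 (T/G), site 26 (C/A), site 27 (T/C).
p = 3/42 = 0.071429.
d = −0.75 · ln(1 − (4/3)·0.071429) = −0.75 · ln(0.904761) = −0.75 · (-0.100084) = 0.0751.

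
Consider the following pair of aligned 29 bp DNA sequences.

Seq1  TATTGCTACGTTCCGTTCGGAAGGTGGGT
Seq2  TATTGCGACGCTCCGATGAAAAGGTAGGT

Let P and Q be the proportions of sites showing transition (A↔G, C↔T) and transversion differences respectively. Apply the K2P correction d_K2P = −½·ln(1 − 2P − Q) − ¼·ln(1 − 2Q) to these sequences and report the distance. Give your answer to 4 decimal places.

The sequences differ at positions 7 (T/G, transversion), 11 (T/C, transition), 16 (T/A, transversion), 18 (C/G, transversion), 19 (G/A, transition), 20 (G/A, transition), 26 (G/A, transition).
Of the 7 differences, 4 transitions and 3 transversions over 29 sites: P = 4/29 = 0.137931, Q = 3/29 = 0.103448.
d = −0.5·ln(0.620690) − 0.25·ln(0.793104) = −0.5·(-0.476924) − 0.25·(-0.231801) = 0.2964.

0.2964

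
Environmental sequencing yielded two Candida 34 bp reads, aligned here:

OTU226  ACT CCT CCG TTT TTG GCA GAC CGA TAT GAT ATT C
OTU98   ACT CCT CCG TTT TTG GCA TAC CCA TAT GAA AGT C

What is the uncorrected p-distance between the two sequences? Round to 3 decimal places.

Differing sites — 19:G/T; 23:G/C; 30:T/A; 32:T/G.
There are 4 differences over 34 sites, so p = 4/34 = 0.118.

0.118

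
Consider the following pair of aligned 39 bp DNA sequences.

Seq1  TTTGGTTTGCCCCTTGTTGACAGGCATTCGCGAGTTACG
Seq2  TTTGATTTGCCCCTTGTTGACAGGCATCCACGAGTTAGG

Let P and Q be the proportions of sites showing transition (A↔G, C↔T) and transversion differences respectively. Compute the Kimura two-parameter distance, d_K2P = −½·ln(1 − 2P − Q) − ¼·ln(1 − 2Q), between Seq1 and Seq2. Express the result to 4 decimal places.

Mismatches occur at site 5 (G/A, transition), site 28 (T/C, transition), site 30 (G/A, transition), site 38 (C/G, transversion).
Of the 4 differences, 3 transitions and 1 transversion over 39 sites: P = 3/39 = 0.076923, Q = 1/39 = 0.025641.
d = −0.5·ln(0.820513) − 0.25·ln(0.948718) = −0.5·(-0.197826) − 0.25·(-0.052644) = 0.1121.

0.1121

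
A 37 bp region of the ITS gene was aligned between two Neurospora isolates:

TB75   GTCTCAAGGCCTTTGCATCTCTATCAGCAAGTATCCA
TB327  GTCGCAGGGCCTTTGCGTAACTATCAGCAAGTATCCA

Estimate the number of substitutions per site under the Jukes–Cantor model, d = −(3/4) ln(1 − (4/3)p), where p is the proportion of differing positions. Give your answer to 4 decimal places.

0.1490

The sequences differ at positions 4 (T/G), 7 (A/G), 17 (A/G), 19 (C/A), 20 (T/A).
p = 5/37 = 0.135135.
d = −0.75 · ln(1 − (4/3)·0.135135) = −0.75 · ln(0.819820) = −0.75 · (-0.198670) = 0.1490.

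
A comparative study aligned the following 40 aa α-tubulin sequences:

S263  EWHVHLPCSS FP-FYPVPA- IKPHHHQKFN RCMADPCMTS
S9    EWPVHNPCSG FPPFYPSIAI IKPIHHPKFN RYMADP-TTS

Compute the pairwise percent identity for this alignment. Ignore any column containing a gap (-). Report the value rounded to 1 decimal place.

Excluding the 3 gap columns leaves 37 comparable sites.
Differing sites — 3:H/P; 6:L/N; 10:S/G; 17:V/S; 18:P/I; 24:H/I; 27:Q/P; 32:C/Y; 38:M/T.
28 of the 37 comparable sites match, so the percent identity is 28/37 × 100 = 75.7%.

75.7%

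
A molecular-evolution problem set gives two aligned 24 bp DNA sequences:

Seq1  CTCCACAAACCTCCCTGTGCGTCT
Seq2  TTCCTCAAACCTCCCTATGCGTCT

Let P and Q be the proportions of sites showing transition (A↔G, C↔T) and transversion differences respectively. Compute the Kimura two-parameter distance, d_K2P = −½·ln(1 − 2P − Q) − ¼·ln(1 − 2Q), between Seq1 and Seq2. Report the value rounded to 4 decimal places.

0.1386

Differing sites — 1:C/T (Ti); 5:A/T (Tv); 17:G/A (Ti).
Of the 3 differences, 2 transitions and 1 transversion over 24 sites: P = 2/24 = 0.083333, Q = 1/24 = 0.041667.
d = −0.5·ln(0.791667) − 0.25·ln(0.916666) = −0.5·(-0.233614) − 0.25·(-0.087012) = 0.1386.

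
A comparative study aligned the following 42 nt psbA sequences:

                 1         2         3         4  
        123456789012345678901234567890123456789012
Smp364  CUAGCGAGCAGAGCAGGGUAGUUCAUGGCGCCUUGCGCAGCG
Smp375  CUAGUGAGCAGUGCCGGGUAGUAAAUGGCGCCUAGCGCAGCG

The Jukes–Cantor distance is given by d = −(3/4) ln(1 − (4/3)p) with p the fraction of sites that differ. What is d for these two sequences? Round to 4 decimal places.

0.1585

Mismatches occur at site 5 (C↔U), site 12 (A↔U), site 15 (A↔C), site 23 (U↔A), site 24 (C↔A), site 34 (U↔A).
p = 6/42 = 0.142857.
d = −0.75 · ln(1 − (4/3)·0.142857) = −0.75 · ln(0.809524) = −0.75 · (-0.211309) = 0.1585.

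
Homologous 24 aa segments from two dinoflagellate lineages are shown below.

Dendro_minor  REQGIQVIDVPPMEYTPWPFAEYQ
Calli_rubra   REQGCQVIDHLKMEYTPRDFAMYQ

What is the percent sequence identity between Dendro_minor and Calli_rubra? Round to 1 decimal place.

Mismatches occur at site 5 (I↔C), site 10 (V↔H), site 11 (P↔L), site 12 (P↔K), site 18 (W↔R), site 19 (P↔D), site 22 (E↔M).
17 of the 24 sites match, so the percent identity is 17/24 × 100 = 70.8%.

70.8%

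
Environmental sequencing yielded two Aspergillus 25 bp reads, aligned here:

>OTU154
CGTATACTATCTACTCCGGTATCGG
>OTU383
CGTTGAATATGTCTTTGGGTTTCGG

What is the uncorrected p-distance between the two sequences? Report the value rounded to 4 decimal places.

0.3600

Mismatches occur at site 4 (A/T), site 5 (T/G), site 7 (C/A), site 11 (C/G), site 13 (A/C), site 14 (C/T), site 16 (C/T), site 17 (C/G), site 21 (A/T).
There are 9 differences over 25 sites, so p = 9/25 = 0.3600.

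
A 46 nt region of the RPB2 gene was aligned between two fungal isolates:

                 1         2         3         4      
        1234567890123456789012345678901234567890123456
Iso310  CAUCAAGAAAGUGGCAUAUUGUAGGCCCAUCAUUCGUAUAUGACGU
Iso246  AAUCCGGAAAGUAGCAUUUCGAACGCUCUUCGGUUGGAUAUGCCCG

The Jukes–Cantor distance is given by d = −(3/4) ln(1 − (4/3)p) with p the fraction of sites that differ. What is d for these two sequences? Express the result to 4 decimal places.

0.5091

The sequences differ at positions 1 (C/A), 5 (A/C), 6 (A/G), 13 (G/A), 18 (A/U), 20 (U/C), 22 (U/A), 24 (G/C), 27 (C/U), 29 (A/U), 32 (A/G), 33 (U/G), 35 (C/U), 37 (U/G), 43 (A/C), 45 (G/C), 46 (U/G).
p = 17/46 = 0.369565.
d = −0.75 · ln(1 − (4/3)·0.369565) = −0.75 · ln(0.507247) = −0.75 · (-0.678757) = 0.5091.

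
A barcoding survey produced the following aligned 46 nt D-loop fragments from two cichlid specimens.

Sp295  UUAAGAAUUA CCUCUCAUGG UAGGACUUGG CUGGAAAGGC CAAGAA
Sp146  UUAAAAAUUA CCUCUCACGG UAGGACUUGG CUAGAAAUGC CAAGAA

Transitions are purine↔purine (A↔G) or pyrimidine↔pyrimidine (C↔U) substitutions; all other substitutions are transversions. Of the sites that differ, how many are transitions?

Mismatches occur at site 5 (G/A, transition), site 18 (U/C, transition), site 33 (G/A, transition), site 38 (G/U, transversion).
Of the 4 differences, 3 transitions and 1 transversion, so the answer is 3.

3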